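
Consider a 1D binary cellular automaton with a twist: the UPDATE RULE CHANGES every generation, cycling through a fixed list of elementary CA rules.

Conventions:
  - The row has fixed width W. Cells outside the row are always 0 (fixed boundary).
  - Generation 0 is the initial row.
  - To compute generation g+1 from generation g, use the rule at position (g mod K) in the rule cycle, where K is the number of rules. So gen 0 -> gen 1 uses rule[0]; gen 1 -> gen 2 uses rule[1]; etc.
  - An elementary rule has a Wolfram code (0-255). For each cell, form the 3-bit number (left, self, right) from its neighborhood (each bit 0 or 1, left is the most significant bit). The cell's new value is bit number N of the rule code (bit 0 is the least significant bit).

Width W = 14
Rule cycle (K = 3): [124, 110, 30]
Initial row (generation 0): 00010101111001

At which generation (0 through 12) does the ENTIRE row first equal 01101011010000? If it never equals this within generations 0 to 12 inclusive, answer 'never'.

Answer: 3

Derivation:
Gen 0: 00010101111001
Gen 1 (rule 124): 00011111001101
Gen 2 (rule 110): 00110001011111
Gen 3 (rule 30): 01101011010000
Gen 4 (rule 124): 01111111111000
Gen 5 (rule 110): 11000000001000
Gen 6 (rule 30): 10100000011100
Gen 7 (rule 124): 11110000010110
Gen 8 (rule 110): 10010000111110
Gen 9 (rule 30): 11111001100001
Gen 10 (rule 124): 10001101110001
Gen 11 (rule 110): 10011111010011
Gen 12 (rule 30): 11110000011110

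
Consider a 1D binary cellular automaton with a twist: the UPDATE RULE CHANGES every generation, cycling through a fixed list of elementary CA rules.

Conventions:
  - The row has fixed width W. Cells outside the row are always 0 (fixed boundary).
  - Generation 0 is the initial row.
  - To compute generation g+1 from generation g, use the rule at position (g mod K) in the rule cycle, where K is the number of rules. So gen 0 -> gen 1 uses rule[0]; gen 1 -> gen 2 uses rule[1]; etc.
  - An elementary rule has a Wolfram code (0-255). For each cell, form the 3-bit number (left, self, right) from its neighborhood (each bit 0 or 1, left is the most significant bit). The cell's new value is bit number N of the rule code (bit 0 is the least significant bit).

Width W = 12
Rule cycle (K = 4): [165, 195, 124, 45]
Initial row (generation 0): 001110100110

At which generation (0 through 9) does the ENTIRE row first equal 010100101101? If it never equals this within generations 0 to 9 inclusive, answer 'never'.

Answer: 9

Derivation:
Gen 0: 001110100110
Gen 1 (rule 165): 100101100000
Gen 2 (rule 195): 001000101111
Gen 3 (rule 124): 001100111001
Gen 4 (rule 45): 101000100001
Gen 5 (rule 165): 111010101101
Gen 6 (rule 195): 011000000100
Gen 7 (rule 124): 011100000110
Gen 8 (rule 45): 010001110100
Gen 9 (rule 165): 010100101101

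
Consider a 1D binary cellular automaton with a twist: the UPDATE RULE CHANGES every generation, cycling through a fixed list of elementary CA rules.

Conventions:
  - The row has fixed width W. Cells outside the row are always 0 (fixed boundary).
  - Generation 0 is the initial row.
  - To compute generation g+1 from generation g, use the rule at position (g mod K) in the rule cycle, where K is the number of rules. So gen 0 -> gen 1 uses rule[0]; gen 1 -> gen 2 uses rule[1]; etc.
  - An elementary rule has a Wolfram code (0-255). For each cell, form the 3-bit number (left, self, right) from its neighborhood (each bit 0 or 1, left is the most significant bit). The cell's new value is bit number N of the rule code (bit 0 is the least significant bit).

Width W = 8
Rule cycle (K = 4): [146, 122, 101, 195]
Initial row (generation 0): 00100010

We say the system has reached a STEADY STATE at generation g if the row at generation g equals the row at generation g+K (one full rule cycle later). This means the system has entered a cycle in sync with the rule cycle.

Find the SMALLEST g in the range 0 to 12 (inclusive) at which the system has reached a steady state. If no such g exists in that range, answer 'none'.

Answer: none

Derivation:
Gen 0: 00100010
Gen 1 (rule 146): 01010101
Gen 2 (rule 122): 10101010
Gen 3 (rule 101): 11111110
Gen 4 (rule 195): 01111110
Gen 5 (rule 146): 10111101
Gen 6 (rule 122): 01100110
Gen 7 (rule 101): 00100010
Gen 8 (rule 195): 11001100
Gen 9 (rule 146): 00110010
Gen 10 (rule 122): 01111101
Gen 11 (rule 101): 00000111
Gen 12 (rule 195): 11111011
Gen 13 (rule 146): 01110000
Gen 14 (rule 122): 11011000
Gen 15 (rule 101): 01101011
Gen 16 (rule 195): 10100001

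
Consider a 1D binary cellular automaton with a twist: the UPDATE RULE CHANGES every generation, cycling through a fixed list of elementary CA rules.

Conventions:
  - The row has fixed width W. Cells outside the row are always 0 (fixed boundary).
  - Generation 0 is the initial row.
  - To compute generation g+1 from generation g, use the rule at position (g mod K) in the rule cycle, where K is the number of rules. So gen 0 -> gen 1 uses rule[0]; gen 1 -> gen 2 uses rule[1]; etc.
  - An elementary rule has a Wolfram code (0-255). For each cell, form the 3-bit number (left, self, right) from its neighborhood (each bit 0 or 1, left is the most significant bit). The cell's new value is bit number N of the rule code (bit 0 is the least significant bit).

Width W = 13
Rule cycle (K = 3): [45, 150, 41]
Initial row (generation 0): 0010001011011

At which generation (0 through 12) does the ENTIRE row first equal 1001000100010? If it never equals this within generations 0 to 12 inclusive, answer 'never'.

Answer: never

Derivation:
Gen 0: 0010001011011
Gen 1 (rule 45): 1010101110110
Gen 2 (rule 150): 1010100100001
Gen 3 (rule 41): 0101000001100
Gen 4 (rule 45): 0111011101001
Gen 5 (rule 150): 1010001001111
Gen 6 (rule 41): 0100100001000
Gen 7 (rule 45): 0100101101011
Gen 8 (rule 150): 1111100001000
Gen 9 (rule 41): 1000001100011
Gen 10 (rule 45): 1011101001010
Gen 11 (rule 150): 1001001111011
Gen 12 (rule 41): 0000001000110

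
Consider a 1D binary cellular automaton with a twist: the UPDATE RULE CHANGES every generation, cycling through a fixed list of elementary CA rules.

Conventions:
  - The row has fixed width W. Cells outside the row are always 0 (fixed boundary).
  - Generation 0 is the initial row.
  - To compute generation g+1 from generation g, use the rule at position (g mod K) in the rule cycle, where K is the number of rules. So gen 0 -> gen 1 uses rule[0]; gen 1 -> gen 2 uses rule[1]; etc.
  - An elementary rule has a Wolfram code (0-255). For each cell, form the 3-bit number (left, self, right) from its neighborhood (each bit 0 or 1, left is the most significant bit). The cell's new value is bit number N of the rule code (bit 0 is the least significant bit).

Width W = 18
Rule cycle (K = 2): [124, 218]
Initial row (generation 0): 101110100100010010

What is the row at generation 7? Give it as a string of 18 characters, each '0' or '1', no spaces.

Answer: 011110000101101111

Derivation:
Gen 0: 101110100100010010
Gen 1 (rule 124): 111011110110011011
Gen 2 (rule 218): 111011110111111011
Gen 3 (rule 124): 101110011100001111
Gen 4 (rule 218): 001111111110011111
Gen 5 (rule 124): 001000000011010001
Gen 6 (rule 218): 010100000111001010
Gen 7 (rule 124): 011110000101101111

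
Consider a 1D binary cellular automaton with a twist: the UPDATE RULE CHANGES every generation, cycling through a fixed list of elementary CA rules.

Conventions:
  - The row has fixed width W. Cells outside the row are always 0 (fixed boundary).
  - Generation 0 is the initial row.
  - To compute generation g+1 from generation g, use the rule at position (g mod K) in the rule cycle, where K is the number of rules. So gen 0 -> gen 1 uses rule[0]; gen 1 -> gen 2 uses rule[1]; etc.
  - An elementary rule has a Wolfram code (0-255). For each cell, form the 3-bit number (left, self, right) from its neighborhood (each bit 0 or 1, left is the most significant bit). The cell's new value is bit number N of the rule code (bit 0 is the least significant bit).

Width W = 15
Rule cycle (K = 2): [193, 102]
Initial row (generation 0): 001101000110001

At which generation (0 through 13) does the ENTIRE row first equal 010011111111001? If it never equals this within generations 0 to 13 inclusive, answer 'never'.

Gen 0: 001101000110001
Gen 1 (rule 193): 100100010010100
Gen 2 (rule 102): 101100110111100
Gen 3 (rule 193): 000100010011101
Gen 4 (rule 102): 001100110100111
Gen 5 (rule 193): 100100010000011
Gen 6 (rule 102): 101100110000101
Gen 7 (rule 193): 000100010110000
Gen 8 (rule 102): 001100111010000
Gen 9 (rule 193): 100100011000111
Gen 10 (rule 102): 101100101001001
Gen 11 (rule 193): 000100000000000
Gen 12 (rule 102): 001100000000000
Gen 13 (rule 193): 100101111111111

Answer: never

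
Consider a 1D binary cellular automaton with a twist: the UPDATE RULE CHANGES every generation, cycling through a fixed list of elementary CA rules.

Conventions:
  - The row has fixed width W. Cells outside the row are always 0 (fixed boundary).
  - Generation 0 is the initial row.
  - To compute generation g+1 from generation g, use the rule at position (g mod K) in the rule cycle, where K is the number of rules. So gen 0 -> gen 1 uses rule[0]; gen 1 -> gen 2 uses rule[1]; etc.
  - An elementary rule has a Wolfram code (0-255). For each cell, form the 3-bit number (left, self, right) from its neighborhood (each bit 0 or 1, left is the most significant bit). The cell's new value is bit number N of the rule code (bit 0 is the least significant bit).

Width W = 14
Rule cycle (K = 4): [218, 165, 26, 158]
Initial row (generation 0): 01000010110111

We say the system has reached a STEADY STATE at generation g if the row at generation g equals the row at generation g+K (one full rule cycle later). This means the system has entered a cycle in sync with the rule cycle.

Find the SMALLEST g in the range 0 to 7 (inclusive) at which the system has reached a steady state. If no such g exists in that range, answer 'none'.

Gen 0: 01000010110111
Gen 1 (rule 218): 10100100110111
Gen 2 (rule 165): 11100100001010
Gen 3 (rule 26): 10011010010001
Gen 4 (rule 158): 11110011111011
Gen 5 (rule 218): 11111111111011
Gen 6 (rule 165): 01111111110100
Gen 7 (rule 26): 11000000000010
Gen 8 (rule 158): 10100000000111
Gen 9 (rule 218): 00010000001111
Gen 10 (rule 165): 11010111100110
Gen 11 (rule 26): 10000100011101

Answer: none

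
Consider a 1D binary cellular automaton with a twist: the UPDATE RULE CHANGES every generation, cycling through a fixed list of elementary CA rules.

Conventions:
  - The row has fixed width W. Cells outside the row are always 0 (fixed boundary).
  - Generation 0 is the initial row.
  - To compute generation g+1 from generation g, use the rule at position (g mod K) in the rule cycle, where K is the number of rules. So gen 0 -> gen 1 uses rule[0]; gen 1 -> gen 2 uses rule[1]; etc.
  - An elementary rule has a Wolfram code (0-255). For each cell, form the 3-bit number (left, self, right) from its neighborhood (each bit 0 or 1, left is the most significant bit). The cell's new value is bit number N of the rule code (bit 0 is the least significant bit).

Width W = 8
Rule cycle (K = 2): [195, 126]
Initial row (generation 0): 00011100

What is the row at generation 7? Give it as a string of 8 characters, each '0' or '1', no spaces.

Answer: 01111111

Derivation:
Gen 0: 00011100
Gen 1 (rule 195): 11101101
Gen 2 (rule 126): 10111111
Gen 3 (rule 195): 00011111
Gen 4 (rule 126): 00110001
Gen 5 (rule 195): 11010110
Gen 6 (rule 126): 11111111
Gen 7 (rule 195): 01111111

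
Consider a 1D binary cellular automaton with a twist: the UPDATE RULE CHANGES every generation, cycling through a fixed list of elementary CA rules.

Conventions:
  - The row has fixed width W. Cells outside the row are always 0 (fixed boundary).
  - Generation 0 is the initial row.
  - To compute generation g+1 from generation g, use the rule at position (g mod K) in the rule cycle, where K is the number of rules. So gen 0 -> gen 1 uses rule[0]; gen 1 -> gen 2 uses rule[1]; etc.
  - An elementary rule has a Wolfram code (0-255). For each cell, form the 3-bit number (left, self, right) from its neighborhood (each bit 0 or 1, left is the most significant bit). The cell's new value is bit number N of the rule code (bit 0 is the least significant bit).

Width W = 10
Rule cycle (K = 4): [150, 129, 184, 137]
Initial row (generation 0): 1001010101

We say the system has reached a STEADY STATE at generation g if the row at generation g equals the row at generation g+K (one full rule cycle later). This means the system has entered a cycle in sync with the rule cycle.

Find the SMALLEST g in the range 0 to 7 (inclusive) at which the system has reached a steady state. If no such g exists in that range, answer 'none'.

Answer: none

Derivation:
Gen 0: 1001010101
Gen 1 (rule 150): 1111010101
Gen 2 (rule 129): 0110000000
Gen 3 (rule 184): 0101000000
Gen 4 (rule 137): 0000011111
Gen 5 (rule 150): 0000101110
Gen 6 (rule 129): 1110000100
Gen 7 (rule 184): 1101000010
Gen 8 (rule 137): 1000011000
Gen 9 (rule 150): 1100100100
Gen 10 (rule 129): 0000000001
Gen 11 (rule 184): 0000000000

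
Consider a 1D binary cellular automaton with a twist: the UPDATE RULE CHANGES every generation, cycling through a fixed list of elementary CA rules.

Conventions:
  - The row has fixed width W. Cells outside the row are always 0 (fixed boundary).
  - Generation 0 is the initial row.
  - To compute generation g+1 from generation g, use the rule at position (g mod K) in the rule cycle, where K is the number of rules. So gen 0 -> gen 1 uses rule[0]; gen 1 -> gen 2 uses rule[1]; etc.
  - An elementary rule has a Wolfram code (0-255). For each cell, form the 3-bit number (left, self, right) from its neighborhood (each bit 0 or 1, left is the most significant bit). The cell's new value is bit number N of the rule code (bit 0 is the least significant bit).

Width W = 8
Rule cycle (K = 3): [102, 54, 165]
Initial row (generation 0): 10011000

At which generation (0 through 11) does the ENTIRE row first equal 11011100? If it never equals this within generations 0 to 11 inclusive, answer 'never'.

Answer: 5

Derivation:
Gen 0: 10011000
Gen 1 (rule 102): 10101000
Gen 2 (rule 54): 11111100
Gen 3 (rule 165): 01111001
Gen 4 (rule 102): 10001011
Gen 5 (rule 54): 11011100
Gen 6 (rule 165): 00101001
Gen 7 (rule 102): 01111011
Gen 8 (rule 54): 10000100
Gen 9 (rule 165): 10110101
Gen 10 (rule 102): 11011111
Gen 11 (rule 54): 00100000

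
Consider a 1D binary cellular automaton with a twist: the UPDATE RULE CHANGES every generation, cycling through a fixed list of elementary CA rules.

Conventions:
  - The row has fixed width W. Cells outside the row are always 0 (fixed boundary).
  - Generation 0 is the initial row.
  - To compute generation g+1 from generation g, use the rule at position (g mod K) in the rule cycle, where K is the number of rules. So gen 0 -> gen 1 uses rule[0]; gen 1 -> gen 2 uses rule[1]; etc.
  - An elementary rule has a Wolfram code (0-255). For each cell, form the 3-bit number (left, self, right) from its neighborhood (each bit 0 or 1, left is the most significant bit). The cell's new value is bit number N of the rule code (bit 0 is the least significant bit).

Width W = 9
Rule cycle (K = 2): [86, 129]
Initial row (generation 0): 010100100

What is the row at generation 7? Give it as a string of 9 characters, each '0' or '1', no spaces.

Gen 0: 010100100
Gen 1 (rule 86): 110111110
Gen 2 (rule 129): 000011100
Gen 3 (rule 86): 000100110
Gen 4 (rule 129): 110000000
Gen 5 (rule 86): 011000000
Gen 6 (rule 129): 000011111
Gen 7 (rule 86): 000100001

Answer: 000100001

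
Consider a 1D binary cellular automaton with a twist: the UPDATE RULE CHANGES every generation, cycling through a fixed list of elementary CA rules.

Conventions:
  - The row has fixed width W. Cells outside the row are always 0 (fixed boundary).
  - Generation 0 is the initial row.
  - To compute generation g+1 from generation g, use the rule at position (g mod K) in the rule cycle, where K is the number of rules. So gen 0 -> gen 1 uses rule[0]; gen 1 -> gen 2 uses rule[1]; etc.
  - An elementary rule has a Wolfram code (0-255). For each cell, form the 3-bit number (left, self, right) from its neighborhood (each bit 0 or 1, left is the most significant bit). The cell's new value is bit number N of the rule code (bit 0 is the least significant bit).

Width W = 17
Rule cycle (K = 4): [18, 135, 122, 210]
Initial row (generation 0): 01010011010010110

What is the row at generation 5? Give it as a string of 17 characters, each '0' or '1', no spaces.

Answer: 00000110110110001

Derivation:
Gen 0: 01010011010010110
Gen 1 (rule 18): 10001100001100001
Gen 2 (rule 135): 10110001110001111
Gen 3 (rule 122): 01111011011011001
Gen 4 (rule 210): 10111001001001110
Gen 5 (rule 18): 00000110110110001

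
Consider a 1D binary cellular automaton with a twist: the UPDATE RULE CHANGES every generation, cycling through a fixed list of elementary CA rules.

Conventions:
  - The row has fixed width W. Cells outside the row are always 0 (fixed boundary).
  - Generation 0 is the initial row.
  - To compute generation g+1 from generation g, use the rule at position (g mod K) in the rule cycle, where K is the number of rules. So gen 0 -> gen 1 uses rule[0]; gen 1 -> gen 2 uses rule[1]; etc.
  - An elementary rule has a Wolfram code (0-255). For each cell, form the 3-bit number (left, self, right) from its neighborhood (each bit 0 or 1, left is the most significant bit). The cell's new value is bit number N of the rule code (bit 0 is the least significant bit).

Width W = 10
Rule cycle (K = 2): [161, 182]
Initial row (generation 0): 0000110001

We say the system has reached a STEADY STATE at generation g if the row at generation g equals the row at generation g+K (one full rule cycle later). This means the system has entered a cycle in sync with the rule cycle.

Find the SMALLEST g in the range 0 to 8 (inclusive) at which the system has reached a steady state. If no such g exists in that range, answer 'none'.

Gen 0: 0000110001
Gen 1 (rule 161): 1110000100
Gen 2 (rule 182): 0101001110
Gen 3 (rule 161): 0010000100
Gen 4 (rule 182): 0111001110
Gen 5 (rule 161): 0010000100
Gen 6 (rule 182): 0111001110
Gen 7 (rule 161): 0010000100
Gen 8 (rule 182): 0111001110
Gen 9 (rule 161): 0010000100
Gen 10 (rule 182): 0111001110

Answer: 3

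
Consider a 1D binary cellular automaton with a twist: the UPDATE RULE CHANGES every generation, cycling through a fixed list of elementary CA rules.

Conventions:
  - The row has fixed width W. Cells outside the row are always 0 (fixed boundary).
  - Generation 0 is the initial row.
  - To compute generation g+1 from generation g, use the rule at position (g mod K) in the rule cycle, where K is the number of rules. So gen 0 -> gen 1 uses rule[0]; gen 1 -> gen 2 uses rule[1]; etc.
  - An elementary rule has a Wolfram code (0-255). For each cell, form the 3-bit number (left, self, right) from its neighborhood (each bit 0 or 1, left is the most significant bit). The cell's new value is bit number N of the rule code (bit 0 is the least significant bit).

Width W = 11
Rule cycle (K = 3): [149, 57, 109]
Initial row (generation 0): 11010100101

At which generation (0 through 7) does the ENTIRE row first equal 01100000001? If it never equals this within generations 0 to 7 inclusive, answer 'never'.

Gen 0: 11010100101
Gen 1 (rule 149): 00010110101
Gen 2 (rule 57): 11001101010
Gen 3 (rule 109): 11001111110
Gen 4 (rule 149): 00100111101
Gen 5 (rule 57): 10010100010
Gen 6 (rule 109): 10011101010
Gen 7 (rule 149): 11001001011

Answer: never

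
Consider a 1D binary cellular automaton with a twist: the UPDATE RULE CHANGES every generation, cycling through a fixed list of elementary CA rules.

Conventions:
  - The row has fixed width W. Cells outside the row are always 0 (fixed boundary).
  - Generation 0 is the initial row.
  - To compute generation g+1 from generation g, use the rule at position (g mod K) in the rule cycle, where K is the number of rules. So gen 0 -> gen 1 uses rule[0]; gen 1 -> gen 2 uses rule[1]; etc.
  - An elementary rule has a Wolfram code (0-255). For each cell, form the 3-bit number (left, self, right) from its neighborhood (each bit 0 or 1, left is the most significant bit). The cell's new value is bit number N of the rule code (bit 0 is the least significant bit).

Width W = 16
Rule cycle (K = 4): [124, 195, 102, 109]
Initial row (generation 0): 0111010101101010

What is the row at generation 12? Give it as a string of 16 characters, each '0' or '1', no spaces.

Answer: 0101011111111010

Derivation:
Gen 0: 0111010101101010
Gen 1 (rule 124): 0101111111111111
Gen 2 (rule 195): 1000111111111111
Gen 3 (rule 102): 1001000000000001
Gen 4 (rule 109): 1001011111111101
Gen 5 (rule 124): 1101110000000111
Gen 6 (rule 195): 0100110111111011
Gen 7 (rule 102): 1101011000001101
Gen 8 (rule 109): 1111111011101111
Gen 9 (rule 124): 1000001110111001
Gen 10 (rule 195): 0011110110011010
Gen 11 (rule 102): 0100011010101110
Gen 12 (rule 109): 0101011111111010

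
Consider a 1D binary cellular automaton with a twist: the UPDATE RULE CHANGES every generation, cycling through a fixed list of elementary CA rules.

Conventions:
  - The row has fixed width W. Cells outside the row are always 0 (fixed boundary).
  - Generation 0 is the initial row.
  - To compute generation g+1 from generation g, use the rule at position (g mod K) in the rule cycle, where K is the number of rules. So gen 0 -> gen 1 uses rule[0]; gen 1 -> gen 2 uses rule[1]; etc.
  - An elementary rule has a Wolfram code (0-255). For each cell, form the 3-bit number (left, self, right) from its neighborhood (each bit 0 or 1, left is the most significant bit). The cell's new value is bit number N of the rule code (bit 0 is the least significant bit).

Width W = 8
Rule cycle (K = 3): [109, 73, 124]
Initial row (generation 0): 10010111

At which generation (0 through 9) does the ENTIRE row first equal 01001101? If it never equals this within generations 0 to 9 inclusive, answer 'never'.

Answer: never

Derivation:
Gen 0: 10010111
Gen 1 (rule 109): 10011101
Gen 2 (rule 73): 00010100
Gen 3 (rule 124): 00011110
Gen 4 (rule 109): 11010010
Gen 5 (rule 73): 11000000
Gen 6 (rule 124): 11100000
Gen 7 (rule 109): 10101111
Gen 8 (rule 73): 00001001
Gen 9 (rule 124): 00001101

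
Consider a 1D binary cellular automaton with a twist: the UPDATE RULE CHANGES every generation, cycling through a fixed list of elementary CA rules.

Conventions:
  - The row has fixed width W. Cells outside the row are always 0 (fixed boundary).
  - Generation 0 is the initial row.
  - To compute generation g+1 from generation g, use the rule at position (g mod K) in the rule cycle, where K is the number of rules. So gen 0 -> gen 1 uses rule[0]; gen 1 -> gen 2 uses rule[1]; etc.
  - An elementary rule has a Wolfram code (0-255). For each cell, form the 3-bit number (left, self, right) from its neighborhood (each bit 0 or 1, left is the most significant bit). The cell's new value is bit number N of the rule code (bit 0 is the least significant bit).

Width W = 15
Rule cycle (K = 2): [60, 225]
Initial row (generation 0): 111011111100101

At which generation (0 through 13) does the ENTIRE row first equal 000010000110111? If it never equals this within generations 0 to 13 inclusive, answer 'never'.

Answer: 10

Derivation:
Gen 0: 111011111100101
Gen 1 (rule 60): 100110000010111
Gen 2 (rule 225): 000010111001011
Gen 3 (rule 60): 000011100101110
Gen 4 (rule 225): 111001100010110
Gen 5 (rule 60): 100101010011101
Gen 6 (rule 225): 000010100001110
Gen 7 (rule 60): 000011110001001
Gen 8 (rule 225): 111001110100000
Gen 9 (rule 60): 100101001110000
Gen 10 (rule 225): 000010000110111
Gen 11 (rule 60): 000011000101100
Gen 12 (rule 225): 111001010010101
Gen 13 (rule 60): 100101111011111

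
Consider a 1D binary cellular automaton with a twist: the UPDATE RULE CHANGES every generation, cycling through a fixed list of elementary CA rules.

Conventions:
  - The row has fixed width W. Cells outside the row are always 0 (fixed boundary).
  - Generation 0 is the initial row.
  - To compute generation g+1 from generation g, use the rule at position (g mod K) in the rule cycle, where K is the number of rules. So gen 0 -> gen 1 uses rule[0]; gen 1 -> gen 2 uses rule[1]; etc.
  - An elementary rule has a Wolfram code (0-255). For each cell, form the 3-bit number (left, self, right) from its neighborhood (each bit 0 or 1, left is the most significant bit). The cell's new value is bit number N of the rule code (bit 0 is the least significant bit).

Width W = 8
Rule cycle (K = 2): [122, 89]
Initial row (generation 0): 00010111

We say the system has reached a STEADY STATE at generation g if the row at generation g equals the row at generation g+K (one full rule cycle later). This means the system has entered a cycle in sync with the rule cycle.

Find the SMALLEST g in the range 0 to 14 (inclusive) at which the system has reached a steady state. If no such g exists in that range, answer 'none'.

Gen 0: 00010111
Gen 1 (rule 122): 00101101
Gen 2 (rule 89): 10001100
Gen 3 (rule 122): 01011110
Gen 4 (rule 89): 00010011
Gen 5 (rule 122): 00101111
Gen 6 (rule 89): 10001001
Gen 7 (rule 122): 01010110
Gen 8 (rule 89): 00000111
Gen 9 (rule 122): 00001101
Gen 10 (rule 89): 11101100
Gen 11 (rule 122): 10111110
Gen 12 (rule 89): 00100011
Gen 13 (rule 122): 01010111
Gen 14 (rule 89): 00000101
Gen 15 (rule 122): 00001010
Gen 16 (rule 89): 11100001

Answer: none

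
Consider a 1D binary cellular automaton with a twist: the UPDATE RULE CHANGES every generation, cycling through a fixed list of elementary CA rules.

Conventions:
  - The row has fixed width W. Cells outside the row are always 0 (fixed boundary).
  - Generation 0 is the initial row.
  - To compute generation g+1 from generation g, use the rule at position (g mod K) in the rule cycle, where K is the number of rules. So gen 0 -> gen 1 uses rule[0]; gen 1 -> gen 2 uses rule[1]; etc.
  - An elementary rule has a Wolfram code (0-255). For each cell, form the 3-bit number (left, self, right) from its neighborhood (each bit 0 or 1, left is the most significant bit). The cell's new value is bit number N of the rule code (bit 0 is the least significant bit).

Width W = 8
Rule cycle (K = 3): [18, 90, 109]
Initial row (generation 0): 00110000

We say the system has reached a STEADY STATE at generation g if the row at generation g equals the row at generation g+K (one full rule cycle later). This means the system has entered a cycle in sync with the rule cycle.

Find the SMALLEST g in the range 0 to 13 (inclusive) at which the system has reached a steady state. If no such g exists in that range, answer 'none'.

Answer: 4

Derivation:
Gen 0: 00110000
Gen 1 (rule 18): 01001000
Gen 2 (rule 90): 10110100
Gen 3 (rule 109): 11111101
Gen 4 (rule 18): 00000000
Gen 5 (rule 90): 00000000
Gen 6 (rule 109): 11111111
Gen 7 (rule 18): 00000000
Gen 8 (rule 90): 00000000
Gen 9 (rule 109): 11111111
Gen 10 (rule 18): 00000000
Gen 11 (rule 90): 00000000
Gen 12 (rule 109): 11111111
Gen 13 (rule 18): 00000000
Gen 14 (rule 90): 00000000
Gen 15 (rule 109): 11111111
Gen 16 (rule 18): 00000000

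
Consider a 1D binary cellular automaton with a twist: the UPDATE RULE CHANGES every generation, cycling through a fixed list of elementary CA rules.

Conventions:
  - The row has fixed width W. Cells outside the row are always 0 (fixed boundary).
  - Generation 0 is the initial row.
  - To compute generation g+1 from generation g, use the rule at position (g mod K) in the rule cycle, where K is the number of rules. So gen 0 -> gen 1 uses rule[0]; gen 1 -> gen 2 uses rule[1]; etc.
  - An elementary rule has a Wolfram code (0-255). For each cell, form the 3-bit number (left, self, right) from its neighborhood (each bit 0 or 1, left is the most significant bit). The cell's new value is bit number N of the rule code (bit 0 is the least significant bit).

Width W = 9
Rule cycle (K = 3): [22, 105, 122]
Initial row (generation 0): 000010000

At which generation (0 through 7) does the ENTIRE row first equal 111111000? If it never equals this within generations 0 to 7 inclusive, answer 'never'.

Gen 0: 000010000
Gen 1 (rule 22): 000111000
Gen 2 (rule 105): 110101011
Gen 3 (rule 122): 111010111
Gen 4 (rule 22): 000010000
Gen 5 (rule 105): 111000111
Gen 6 (rule 122): 101101101
Gen 7 (rule 22): 100000001

Answer: never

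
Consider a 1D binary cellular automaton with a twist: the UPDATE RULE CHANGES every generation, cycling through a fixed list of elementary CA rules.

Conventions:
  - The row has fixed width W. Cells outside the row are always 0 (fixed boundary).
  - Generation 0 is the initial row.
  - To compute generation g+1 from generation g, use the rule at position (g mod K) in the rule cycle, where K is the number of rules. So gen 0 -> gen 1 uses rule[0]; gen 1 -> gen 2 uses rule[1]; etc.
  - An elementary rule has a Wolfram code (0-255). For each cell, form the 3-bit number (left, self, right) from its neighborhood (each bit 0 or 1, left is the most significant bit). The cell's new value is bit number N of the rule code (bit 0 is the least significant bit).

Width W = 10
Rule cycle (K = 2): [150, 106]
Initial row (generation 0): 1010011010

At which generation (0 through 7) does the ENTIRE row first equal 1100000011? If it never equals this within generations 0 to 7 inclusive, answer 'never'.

Gen 0: 1010011010
Gen 1 (rule 150): 1011100011
Gen 2 (rule 106): 0110100111
Gen 3 (rule 150): 1000111010
Gen 4 (rule 106): 0001101100
Gen 5 (rule 150): 0010000010
Gen 6 (rule 106): 0100000100
Gen 7 (rule 150): 1110001110

Answer: never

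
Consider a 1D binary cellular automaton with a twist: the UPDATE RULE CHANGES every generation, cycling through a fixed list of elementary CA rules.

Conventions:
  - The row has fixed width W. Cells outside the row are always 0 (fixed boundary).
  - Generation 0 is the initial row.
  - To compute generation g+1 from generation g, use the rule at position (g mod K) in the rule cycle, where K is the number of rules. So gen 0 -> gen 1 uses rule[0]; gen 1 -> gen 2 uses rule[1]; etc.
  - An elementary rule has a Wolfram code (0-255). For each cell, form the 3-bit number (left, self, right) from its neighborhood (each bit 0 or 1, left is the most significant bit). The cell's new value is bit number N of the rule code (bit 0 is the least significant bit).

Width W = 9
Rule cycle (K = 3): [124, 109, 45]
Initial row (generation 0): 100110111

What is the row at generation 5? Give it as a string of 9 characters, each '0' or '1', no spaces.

Answer: 110110110

Derivation:
Gen 0: 100110111
Gen 1 (rule 124): 110111101
Gen 2 (rule 109): 111100111
Gen 3 (rule 45): 100000100
Gen 4 (rule 124): 110000110
Gen 5 (rule 109): 110110110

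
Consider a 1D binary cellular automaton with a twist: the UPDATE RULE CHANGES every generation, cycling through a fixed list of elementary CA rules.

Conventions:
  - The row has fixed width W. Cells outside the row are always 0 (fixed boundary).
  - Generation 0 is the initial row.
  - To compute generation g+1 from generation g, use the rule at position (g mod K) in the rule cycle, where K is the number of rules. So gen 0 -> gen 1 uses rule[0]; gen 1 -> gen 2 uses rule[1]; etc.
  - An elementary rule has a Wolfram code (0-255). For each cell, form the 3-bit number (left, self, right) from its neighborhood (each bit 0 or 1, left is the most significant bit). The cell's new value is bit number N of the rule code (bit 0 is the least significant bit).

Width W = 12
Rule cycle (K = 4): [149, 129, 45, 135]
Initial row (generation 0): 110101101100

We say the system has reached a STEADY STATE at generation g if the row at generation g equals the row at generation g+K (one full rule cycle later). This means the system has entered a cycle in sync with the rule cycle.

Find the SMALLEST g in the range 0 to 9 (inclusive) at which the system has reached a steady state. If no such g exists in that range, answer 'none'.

Answer: none

Derivation:
Gen 0: 110101101100
Gen 1 (rule 149): 000100000011
Gen 2 (rule 129): 110001111000
Gen 3 (rule 45): 100101000011
Gen 4 (rule 135): 101101011100
Gen 5 (rule 149): 100001001011
Gen 6 (rule 129): 001100000000
Gen 7 (rule 45): 101001111111
Gen 8 (rule 135): 101010111110
Gen 9 (rule 149): 101010011101
Gen 10 (rule 129): 000000001000
Gen 11 (rule 45): 111111101011
Gen 12 (rule 135): 011111001000
Gen 13 (rule 149): 001110101111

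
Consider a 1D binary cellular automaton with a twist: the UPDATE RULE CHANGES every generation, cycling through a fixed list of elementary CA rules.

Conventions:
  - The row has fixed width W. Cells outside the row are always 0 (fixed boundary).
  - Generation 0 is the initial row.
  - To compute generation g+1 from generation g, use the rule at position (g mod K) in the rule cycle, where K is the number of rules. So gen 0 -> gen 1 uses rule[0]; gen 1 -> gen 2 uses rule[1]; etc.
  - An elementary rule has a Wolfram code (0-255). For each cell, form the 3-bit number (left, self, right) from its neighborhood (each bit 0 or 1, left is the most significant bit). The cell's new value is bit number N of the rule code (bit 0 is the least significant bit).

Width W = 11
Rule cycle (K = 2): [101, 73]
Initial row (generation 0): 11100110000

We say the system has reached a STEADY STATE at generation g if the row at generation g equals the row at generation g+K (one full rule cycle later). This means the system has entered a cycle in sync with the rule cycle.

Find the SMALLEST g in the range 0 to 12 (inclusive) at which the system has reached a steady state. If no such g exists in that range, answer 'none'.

Gen 0: 11100110000
Gen 1 (rule 101): 00100010111
Gen 2 (rule 73): 10001000101
Gen 3 (rule 101): 10101010111
Gen 4 (rule 73): 00000000101
Gen 5 (rule 101): 11111110111
Gen 6 (rule 73): 10000010101
Gen 7 (rule 101): 10111011111
Gen 8 (rule 73): 00101010001
Gen 9 (rule 101): 10111110101
Gen 10 (rule 73): 00100010000
Gen 11 (rule 101): 10101010111
Gen 12 (rule 73): 00000000101
Gen 13 (rule 101): 11111110111
Gen 14 (rule 73): 10000010101

Answer: none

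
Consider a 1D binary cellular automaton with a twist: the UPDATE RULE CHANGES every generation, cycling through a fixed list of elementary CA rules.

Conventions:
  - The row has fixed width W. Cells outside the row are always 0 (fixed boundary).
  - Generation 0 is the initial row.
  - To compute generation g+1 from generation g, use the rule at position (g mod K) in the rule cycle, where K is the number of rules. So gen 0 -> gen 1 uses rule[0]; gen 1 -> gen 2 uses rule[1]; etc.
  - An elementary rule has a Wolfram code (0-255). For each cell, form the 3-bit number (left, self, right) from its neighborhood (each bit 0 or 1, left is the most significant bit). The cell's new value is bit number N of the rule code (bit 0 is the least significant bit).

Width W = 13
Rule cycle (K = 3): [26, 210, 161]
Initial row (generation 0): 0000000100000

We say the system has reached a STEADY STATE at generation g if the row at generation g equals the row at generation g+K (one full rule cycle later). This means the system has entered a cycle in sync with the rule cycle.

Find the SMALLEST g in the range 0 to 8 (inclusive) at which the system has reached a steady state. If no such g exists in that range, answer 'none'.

Gen 0: 0000000100000
Gen 1 (rule 26): 0000001010000
Gen 2 (rule 210): 0000010001000
Gen 3 (rule 161): 1111000100011
Gen 4 (rule 26): 1000101010110
Gen 5 (rule 210): 0101000000011
Gen 6 (rule 161): 0010011111000
Gen 7 (rule 26): 0101110000100
Gen 8 (rule 210): 1000111001010
Gen 9 (rule 161): 0010010000100
Gen 10 (rule 26): 0101101001010
Gen 11 (rule 210): 1000100110001

Answer: none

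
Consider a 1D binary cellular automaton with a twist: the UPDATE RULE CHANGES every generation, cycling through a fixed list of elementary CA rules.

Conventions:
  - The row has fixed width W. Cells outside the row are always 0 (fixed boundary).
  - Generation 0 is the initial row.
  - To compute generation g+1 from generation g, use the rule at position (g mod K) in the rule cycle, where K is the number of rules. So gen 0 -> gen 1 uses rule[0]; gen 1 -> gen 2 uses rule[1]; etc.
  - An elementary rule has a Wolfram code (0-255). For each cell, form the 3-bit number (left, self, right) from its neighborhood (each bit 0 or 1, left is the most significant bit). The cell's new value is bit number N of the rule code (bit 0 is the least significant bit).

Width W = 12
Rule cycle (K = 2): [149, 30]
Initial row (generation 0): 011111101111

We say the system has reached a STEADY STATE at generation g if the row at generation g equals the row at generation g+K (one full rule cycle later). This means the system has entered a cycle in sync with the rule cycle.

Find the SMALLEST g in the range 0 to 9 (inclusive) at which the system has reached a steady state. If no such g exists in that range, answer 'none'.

Gen 0: 011111101111
Gen 1 (rule 149): 001111000110
Gen 2 (rule 30): 011000101101
Gen 3 (rule 149): 000110100001
Gen 4 (rule 30): 001100110011
Gen 5 (rule 149): 100010001000
Gen 6 (rule 30): 110111011100
Gen 7 (rule 149): 000010001011
Gen 8 (rule 30): 000111011010
Gen 9 (rule 149): 110010000011
Gen 10 (rule 30): 101111000110
Gen 11 (rule 149): 100110110001

Answer: none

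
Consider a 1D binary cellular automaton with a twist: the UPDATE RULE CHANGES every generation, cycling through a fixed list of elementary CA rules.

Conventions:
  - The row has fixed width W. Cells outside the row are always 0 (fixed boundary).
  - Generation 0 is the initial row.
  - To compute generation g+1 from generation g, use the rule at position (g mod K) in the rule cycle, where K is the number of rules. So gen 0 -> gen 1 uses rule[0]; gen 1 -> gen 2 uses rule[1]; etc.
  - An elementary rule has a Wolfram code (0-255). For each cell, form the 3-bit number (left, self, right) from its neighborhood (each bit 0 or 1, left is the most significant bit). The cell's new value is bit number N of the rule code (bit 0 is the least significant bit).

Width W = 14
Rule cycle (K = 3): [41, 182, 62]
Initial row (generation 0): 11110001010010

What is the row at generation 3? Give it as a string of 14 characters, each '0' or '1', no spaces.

Gen 0: 11110001010010
Gen 1 (rule 41): 10000100100000
Gen 2 (rule 182): 11001111110000
Gen 3 (rule 62): 10111000001000

Answer: 10111000001000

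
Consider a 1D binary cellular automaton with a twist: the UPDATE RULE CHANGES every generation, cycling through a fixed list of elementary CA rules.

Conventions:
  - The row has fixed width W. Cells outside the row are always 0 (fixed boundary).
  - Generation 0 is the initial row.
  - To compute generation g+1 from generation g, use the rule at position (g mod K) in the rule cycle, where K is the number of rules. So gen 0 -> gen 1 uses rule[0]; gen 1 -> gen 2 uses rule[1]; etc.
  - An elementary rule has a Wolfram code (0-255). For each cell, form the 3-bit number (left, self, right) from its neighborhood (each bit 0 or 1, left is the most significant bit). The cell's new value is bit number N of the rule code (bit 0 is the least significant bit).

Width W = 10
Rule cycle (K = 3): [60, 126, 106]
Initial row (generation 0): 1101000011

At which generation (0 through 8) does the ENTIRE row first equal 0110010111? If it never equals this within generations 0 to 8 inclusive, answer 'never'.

Answer: never

Derivation:
Gen 0: 1101000011
Gen 1 (rule 60): 1011100010
Gen 2 (rule 126): 1110110111
Gen 3 (rule 106): 1011111101
Gen 4 (rule 60): 1110000011
Gen 5 (rule 126): 1011000111
Gen 6 (rule 106): 0111001101
Gen 7 (rule 60): 0100101011
Gen 8 (rule 126): 1111111111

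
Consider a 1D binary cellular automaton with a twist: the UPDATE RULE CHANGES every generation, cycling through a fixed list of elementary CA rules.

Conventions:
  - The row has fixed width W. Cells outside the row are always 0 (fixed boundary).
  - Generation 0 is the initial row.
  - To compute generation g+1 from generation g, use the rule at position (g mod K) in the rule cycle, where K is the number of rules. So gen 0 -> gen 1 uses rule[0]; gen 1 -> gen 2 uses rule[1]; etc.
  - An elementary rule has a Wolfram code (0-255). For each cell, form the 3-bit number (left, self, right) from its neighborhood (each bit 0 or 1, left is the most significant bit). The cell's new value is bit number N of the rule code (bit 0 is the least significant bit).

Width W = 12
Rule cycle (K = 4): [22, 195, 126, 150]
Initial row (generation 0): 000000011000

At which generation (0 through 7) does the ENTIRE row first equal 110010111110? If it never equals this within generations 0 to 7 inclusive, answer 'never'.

Gen 0: 000000011000
Gen 1 (rule 22): 000000100100
Gen 2 (rule 195): 111111001001
Gen 3 (rule 126): 100001111111
Gen 4 (rule 150): 110010111110
Gen 5 (rule 22): 001110000001
Gen 6 (rule 195): 110110111110
Gen 7 (rule 126): 111111100011

Answer: 4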